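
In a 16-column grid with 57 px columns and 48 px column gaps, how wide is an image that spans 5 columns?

5-column span = 5·57 + 4·48 = 477 px.

477 px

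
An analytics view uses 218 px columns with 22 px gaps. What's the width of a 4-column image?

938 px

Span of 4: 4·218 + 3·22 = 872 + 66 = 938 px.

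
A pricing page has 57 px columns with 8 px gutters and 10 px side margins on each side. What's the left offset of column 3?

140 px

Before column 3: the margin + 2 columns + 2 gutters.
Offset = 10 + 2·(57 + 8) = 10 + 130 = 140 px.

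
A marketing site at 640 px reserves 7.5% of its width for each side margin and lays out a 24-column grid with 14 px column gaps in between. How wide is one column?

Each margin = 7.5% of 640 = 48 px; content = 640 − 2·48 = 544 px.
544 − 23·14 = 222; ÷24 gives c = 9.25 px.

9.25 px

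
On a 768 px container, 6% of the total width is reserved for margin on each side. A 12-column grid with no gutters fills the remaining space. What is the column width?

56.32 px

Each margin = 6% of 768 = 46.08 px; content = 768 − 2·46.08 = 675.84 px.
With no gutters, each column is 675.84/12 = 56.32 px.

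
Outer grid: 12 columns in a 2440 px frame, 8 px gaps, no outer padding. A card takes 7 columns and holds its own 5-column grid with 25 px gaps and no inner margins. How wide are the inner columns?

264 px

Subtracting 11 gaps of 8 leaves 2352 for 12 columns, so c = 196 px.
7-column span = 7·196 + 6·8 = 1420 px.
5d + 4·25 = 1420 → 5d = 1320 → d = 264 px.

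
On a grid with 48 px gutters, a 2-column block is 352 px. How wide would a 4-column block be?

2c + 1·48 = 352 → 2c = 304 → c = 152 px.
4-column span = 4·152 + 3·48 = 752 px.

752 px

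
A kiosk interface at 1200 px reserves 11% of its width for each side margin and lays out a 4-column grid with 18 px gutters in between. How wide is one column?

220.5 px

Margins: 11% × 1200 = 132 px each, so content = 1200 − 264 = 936 px.
Subtracting 3 gutters of 18 leaves 882 for 4 columns, so c = 220.5 px.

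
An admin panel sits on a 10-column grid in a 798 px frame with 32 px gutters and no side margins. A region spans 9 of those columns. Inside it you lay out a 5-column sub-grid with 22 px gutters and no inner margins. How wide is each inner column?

798 − 9·32 = 510; ÷10 gives c = 51 px.
Span of 9: 9·51 + 8·32 = 459 + 256 = 715 px.
Subtracting 4 gutters of 22 leaves 627 for 5 columns, so d = 125.4 px.

125.4 px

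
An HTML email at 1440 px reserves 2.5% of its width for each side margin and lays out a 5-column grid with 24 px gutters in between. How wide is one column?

254.4 px

Each margin = 2.5% of 1440 = 36 px; content = 1440 − 2·36 = 1368 px.
5 columns + 4 gutters: 5c + 4·24 = 1368.
5c = 1368 − 96 = 1272, so c = 254.4 px.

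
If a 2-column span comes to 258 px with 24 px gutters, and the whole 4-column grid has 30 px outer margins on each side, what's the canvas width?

258 − 1·24 = 234; ÷2 gives c = 117 px.
Adding margins, columns and gutters: 60 + 468 + 72 = 600 px.

600 px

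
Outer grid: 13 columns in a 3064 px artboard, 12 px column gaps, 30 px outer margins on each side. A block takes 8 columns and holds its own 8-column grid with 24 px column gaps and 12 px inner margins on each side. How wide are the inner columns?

Take off 60 px of margins, leaving 3004 px.
13 columns + 12 column gaps: 13c + 12·12 = 3004.
13c = 3004 − 144 = 2860, so c = 220 px.
8 columns plus 7 column gaps: 1760 + 84 = 1844 px.
Inner content = 1844 − 2·12 = 1820 px.
1820 − 7·24 = 1652; ÷8 gives d = 206.5 px.

206.5 px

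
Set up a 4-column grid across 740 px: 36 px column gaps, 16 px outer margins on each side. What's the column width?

150 px

Inside the margins: 740 − 32 = 708 px.
4 columns + 3 column gaps: 4c + 3·36 = 708.
4c = 708 − 108 = 600, so c = 150 px.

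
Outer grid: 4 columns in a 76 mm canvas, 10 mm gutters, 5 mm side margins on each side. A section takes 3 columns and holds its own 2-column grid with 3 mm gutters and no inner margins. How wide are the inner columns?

22 mm

Inside the margins: 76 − 10 = 66 mm.
4 columns + 3 gutters: 4c + 3·10 = 66.
4c = 66 − 30 = 36, so c = 9 mm.
Span of 3: 3·9 + 2·10 = 27 + 20 = 47 mm.
Subtracting 1 gutter of 3 leaves 44 for 2 columns, so d = 22 mm.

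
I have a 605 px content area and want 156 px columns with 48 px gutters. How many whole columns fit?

3 columns

3 columns: 3·156 + 2·48 = 564 px ≤ 605.
4 columns: 768 px > 605. So 3.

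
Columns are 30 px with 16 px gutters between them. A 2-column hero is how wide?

2 columns plus 1 gutter: 60 + 16 = 76 px.

76 px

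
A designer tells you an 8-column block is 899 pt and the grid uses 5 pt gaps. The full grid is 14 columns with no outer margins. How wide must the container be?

8 columns + 7 gaps: 8c + 7·5 = 899.
8c = 899 − 35 = 864, so c = 108 pt.
Container = 14·108 + 13·5 = 1512 + 65 = 1577 pt.

1577 pt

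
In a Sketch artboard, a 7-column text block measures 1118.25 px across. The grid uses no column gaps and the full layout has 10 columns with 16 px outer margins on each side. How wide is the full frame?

1629.5 px

With no column gaps, each column is 1118.25/7 = 159.75 px.
Summing: 32 + 1597.5 = 1629.5 px.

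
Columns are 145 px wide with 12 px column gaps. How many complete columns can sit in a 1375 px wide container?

8 columns: 8·145 + 7·12 = 1244 px ≤ 1375.
9 columns: 1401 px > 1375. So 8.

8 columns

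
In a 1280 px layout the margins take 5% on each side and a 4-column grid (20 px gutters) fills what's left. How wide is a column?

273 px

Each margin = 5% of 1280 = 64 px; content = 1280 − 2·64 = 1152 px.
1152 − 3·20 = 1092; ÷4 gives c = 273 px.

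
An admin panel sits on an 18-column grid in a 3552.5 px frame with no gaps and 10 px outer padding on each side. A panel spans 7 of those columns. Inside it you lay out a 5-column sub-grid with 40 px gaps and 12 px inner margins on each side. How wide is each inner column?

237.95 px

Subtract both margins: 3552.5 − 2·10 = 3532.5 px.
With no gaps, each column is 3532.5/18 = 196.25 px.
With no gaps, 7 columns span 7·196.25 = 1373.75 px.
Inner content = 1373.75 − 2·12 = 1349.75 px.
5 columns + 4 gaps: 5d + 4·40 = 1349.75.
5d = 1349.75 − 160 = 1189.75, so d = 237.95 px.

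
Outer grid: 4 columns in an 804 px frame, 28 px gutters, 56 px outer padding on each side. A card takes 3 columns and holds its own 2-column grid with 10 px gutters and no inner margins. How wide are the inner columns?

Outer content = 804 − 2·56 = 692 px.
4 columns + 3 gutters: 4c + 3·28 = 692.
4c = 692 − 84 = 608, so c = 152 px.
3 columns plus 2 gutters: 456 + 56 = 512 px.
512 − 1·10 = 502; ÷2 gives d = 251 px.

251 px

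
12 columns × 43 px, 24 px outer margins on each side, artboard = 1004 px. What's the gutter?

Inside the margins: 1004 − 48 = 956 px.
Columns use 516 px, leaving 440 px across 11 gutters = 40 px each.

40 px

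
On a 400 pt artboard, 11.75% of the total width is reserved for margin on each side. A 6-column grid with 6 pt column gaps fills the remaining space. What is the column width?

Each margin = 11.75% of 400 = 47 pt; content = 400 − 2·47 = 306 pt.
Subtracting 5 column gaps of 6 leaves 276 for 6 columns, so c = 46 pt.

46 pt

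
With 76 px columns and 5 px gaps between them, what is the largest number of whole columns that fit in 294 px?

k columns need k·76 + (k−1)·5 = k·81 − 5.
k·81 − 5 ≤ 294 → k ≤ 299 / 81 ≈ 3.69, so k = 3.

3 columns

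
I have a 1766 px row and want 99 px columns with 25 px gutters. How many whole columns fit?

14 columns

Each extra column adds 99 + 25 = 124 px.
(1766 + 25) / 124 = 14.44, so 14 columns fit.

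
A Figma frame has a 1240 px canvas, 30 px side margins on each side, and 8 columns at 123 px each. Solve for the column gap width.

Subtract both margins: 1240 − 2·30 = 1180 px.
8·123 + 7g = 1180 → 7g = 196 → g = 28 px.

28 px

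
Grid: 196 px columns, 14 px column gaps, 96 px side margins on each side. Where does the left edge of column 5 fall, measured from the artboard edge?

Each column+gutter stride is 210 px; 4 of them past the 96 px margin is 96 + 840 = 936 px.

936 px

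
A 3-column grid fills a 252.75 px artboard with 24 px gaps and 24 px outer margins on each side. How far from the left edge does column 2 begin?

Take off 48 px of margins, leaving 204.75 px.
204.75 − 2·24 = 156.75; ÷3 gives c = 52.25 px.
Column 2 starts at margin + 1·(column + gutter) = 24 + 1·76.25 = 100.25 px.

100.25 px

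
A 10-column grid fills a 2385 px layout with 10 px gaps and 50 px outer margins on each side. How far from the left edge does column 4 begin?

Inside the margins: 2385 − 100 = 2285 px.
2285 − 9·10 = 2195; ÷10 gives c = 219.5 px.
Each column+gutter stride is 229.5 px; 3 of them past the 50 px margin is 50 + 688.5 = 738.5 px.

738.5 px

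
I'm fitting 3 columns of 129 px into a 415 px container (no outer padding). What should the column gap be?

3·129 + 2g = 415 → 2g = 28 → g = 14 px.

14 px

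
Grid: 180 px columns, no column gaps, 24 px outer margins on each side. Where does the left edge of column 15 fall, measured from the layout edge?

Column 15 starts at margin + 14·(column + gutter) = 24 + 14·180 = 2544 px.

2544 px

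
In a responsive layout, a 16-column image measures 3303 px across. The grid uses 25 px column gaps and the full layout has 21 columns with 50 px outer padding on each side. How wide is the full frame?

4443 px

16 columns + 15 column gaps: 16c + 15·25 = 3303.
16c = 3303 − 375 = 2928, so c = 183 px.
Frame = 2·50 + 21·183 + 20·25 = 100 + 3843 + 500 = 4443 px.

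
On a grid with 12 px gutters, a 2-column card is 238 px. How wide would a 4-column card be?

488 px

2 columns + 1 gutter: 2c + 1·12 = 238.
2c = 238 − 12 = 226, so c = 113 px.
4 columns plus 3 gutters: 452 + 36 = 488 px.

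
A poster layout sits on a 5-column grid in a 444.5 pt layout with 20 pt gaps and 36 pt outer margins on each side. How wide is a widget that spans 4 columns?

294 pt

Subtract both margins: 444.5 − 2·36 = 372.5 pt.
372.5 − 4·20 = 292.5; ÷5 gives c = 58.5 pt.
4 columns plus 3 gaps: 234 + 60 = 294 pt.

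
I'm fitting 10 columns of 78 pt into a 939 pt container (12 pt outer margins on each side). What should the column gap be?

15 pt

Take off 24 pt of margins, leaving 915 pt.
10 columns take 10·78 = 780 pt; remaining 135 splits into 9 column gaps.
g = 135 / 9 = 15 pt.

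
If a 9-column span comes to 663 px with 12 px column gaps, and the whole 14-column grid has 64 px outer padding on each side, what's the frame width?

9 columns + 8 column gaps: 9c + 8·12 = 663.
9c = 663 − 96 = 567, so c = 63 px.
Adding margins, columns and gutters: 128 + 882 + 156 = 1166 px.

1166 px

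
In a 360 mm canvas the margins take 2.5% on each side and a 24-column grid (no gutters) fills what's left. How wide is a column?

14.25 mm

Margins: 2.5% × 360 = 9 mm each, so content = 360 − 18 = 342 mm.
342 / 24 = 14.25 mm per column.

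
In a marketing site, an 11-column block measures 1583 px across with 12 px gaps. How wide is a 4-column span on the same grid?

1583 − 10·12 = 1463; ÷11 gives c = 133 px.
Span of 4: 4·133 + 3·12 = 532 + 36 = 568 px.

568 px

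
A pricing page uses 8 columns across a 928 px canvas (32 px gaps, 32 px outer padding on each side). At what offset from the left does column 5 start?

480 px

Content = 928 − 2·32 = 864 px.
Subtracting 7 gaps of 32 leaves 640 for 8 columns, so c = 80 px.
Column 5 starts at margin + 4·(column + gutter) = 32 + 4·112 = 480 px.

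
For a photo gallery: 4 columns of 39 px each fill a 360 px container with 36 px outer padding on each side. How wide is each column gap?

44 px

Content width = 360 − 2·36 = 288 px.
Columns use 156 px, leaving 132 px across 3 column gaps = 44 px each.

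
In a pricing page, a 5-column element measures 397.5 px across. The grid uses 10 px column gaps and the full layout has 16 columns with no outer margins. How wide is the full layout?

1294 px

5 columns + 4 column gaps: 5c + 4·10 = 397.5.
5c = 397.5 − 40 = 357.5, so c = 71.5 px.
Layout = 16·71.5 + 15·10 = 1144 + 150 = 1294 px.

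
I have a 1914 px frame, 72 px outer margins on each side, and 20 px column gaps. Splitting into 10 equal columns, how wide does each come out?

Subtract both margins: 1914 − 2·72 = 1770 px.
Subtracting 9 column gaps of 20 leaves 1590 for 10 columns, so c = 159 px.

159 px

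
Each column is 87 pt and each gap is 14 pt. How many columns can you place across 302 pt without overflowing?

Each extra column adds 87 + 14 = 101 pt.
(302 + 14) / 101 = 3.13, so 3 columns fit.

3 columns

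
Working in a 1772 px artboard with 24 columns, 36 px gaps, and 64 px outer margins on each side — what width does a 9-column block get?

594 px

Subtract both margins: 1772 − 2·64 = 1644 px.
24c + 23·36 = 1644 → 24c = 816 → c = 34 px.
Span of 9: 9·34 + 8·36 = 306 + 288 = 594 px.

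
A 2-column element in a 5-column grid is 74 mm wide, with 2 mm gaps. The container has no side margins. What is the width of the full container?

188 mm

2c + 1·2 = 74 → 2c = 72 → c = 36 mm.
Summing: 180 + 8 = 188 mm.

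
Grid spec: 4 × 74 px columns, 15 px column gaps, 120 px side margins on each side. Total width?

Adding margins, columns and gutters: 240 + 296 + 45 = 581 px.

581 px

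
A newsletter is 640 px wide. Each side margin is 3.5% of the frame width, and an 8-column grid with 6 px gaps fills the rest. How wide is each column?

69.15 px

Margins: 3.5% × 640 = 22.4 px each, so content = 640 − 44.8 = 595.2 px.
8c + 7·6 = 595.2 → 8c = 553.2 → c = 69.15 px.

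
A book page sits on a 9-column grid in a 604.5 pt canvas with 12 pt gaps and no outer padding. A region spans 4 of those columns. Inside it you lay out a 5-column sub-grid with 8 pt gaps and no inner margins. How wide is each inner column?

46 pt

9 columns + 8 gaps: 9c + 8·12 = 604.5.
9c = 604.5 − 96 = 508.5, so c = 56.5 pt.
4-column span = 4·56.5 + 3·12 = 262 pt.
262 − 4·8 = 230; ÷5 gives d = 46 pt.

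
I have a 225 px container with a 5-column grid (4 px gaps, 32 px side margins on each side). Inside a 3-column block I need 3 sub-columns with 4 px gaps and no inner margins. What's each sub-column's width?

Inside the margins: 225 − 64 = 161 px.
5 columns + 4 gaps: 5c + 4·4 = 161.
5c = 161 − 16 = 145, so c = 29 px.
Span of 3: 3·29 + 2·4 = 87 + 8 = 95 px.
95 − 2·4 = 87; ÷3 gives d = 29 px.

29 px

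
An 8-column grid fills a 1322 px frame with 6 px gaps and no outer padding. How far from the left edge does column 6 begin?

Subtracting 7 gaps of 6 leaves 1280 for 8 columns, so c = 160 px.
No margin, so column 6 starts at 5·(column + gutter) = 5·166 = 830 px.

830 px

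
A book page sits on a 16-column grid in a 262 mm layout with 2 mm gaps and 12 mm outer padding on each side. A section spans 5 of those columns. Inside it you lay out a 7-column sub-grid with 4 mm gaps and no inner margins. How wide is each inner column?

7 mm

Outer content = 262 − 2·12 = 238 mm.
Subtracting 15 gaps of 2 leaves 208 for 16 columns, so c = 13 mm.
5 columns plus 4 gaps: 65 + 8 = 73 mm.
7 columns + 6 gaps: 7d + 6·4 = 73.
7d = 73 − 24 = 49, so d = 7 mm.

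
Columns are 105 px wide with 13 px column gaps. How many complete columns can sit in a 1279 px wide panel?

Each extra column adds 105 + 13 = 118 px.
(1279 + 13) / 118 = 10.95, so 10 columns fit.

10 columns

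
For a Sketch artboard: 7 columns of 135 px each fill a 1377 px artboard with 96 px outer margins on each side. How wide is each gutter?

40 px

Content width = 1377 − 2·96 = 1185 px.
Columns use 945 px, leaving 240 px across 6 gutters = 40 px each.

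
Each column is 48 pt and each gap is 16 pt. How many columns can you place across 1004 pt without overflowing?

k columns need k·48 + (k−1)·16 = k·64 − 16.
k·64 − 16 ≤ 1004 → k ≤ 1020 / 64 ≈ 15.94, so k = 15.

15 columns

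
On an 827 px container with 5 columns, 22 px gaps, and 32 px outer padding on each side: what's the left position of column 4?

503 px

Subtract both margins: 827 − 2·32 = 763 px.
Subtracting 4 gaps of 22 leaves 675 for 5 columns, so c = 135 px.
Column 4 starts at margin + 3·(column + gutter) = 32 + 3·157 = 503 px.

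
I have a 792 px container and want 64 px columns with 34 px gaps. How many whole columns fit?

8 columns

8 columns: 8·64 + 7·34 = 750 px ≤ 792.
9 columns: 848 px > 792. So 8.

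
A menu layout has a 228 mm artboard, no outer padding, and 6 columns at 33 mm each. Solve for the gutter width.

6 columns take 6·33 = 198 mm; remaining 30 splits into 5 gutters.
g = 30 / 5 = 6 mm.

6 mm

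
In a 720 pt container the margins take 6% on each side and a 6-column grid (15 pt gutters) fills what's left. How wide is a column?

93.1 pt

Margins: 6% × 720 = 43.2 pt each, so content = 720 − 86.4 = 633.6 pt.
6c + 5·15 = 633.6 → 6c = 558.6 → c = 93.1 pt.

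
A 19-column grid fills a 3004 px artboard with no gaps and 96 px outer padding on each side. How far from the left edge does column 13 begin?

Inside the margins: 3004 − 192 = 2812 px.
19c = 2812 → c = 148 px.
Each column+gutter stride is 148 px; 12 of them past the 96 px margin is 96 + 1776 = 1872 px.

1872 px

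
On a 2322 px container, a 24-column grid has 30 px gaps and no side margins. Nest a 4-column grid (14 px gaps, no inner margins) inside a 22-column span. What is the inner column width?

24 columns + 23 gaps: 24c + 23·30 = 2322.
24c = 2322 − 690 = 1632, so c = 68 px.
22 columns plus 21 gaps: 1496 + 630 = 2126 px.
4 columns + 3 gaps: 4d + 3·14 = 2126.
4d = 2126 − 42 = 2084, so d = 521 px.

521 px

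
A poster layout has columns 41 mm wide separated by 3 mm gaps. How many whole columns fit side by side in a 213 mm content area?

Each extra column adds 41 + 3 = 44 mm.
(213 + 3) / 44 = 4.91, so 4 columns fit.

4 columns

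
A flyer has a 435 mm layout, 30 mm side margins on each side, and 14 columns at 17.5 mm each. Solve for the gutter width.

10 mm

Subtract both margins: 435 − 2·30 = 375 mm.
14·17.5 + 13g = 375 → 13g = 130 → g = 10 mm.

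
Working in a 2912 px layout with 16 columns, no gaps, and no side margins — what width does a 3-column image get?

546 px

2912 / 16 = 182 px per column.
With no gaps, 3 columns span 3·182 = 546 px.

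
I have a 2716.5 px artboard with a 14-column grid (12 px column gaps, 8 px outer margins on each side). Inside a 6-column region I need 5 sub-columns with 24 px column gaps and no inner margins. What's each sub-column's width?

210.9 px

Inside the margins: 2716.5 − 16 = 2700.5 px.
14c + 13·12 = 2700.5 → 14c = 2544.5 → c = 181.75 px.
6 columns plus 5 column gaps: 1090.5 + 60 = 1150.5 px.
Subtracting 4 column gaps of 24 leaves 1054.5 for 5 columns, so d = 210.9 px.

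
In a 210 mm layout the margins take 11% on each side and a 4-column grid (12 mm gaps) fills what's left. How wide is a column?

31.95 mm

Margins: 11% × 210 = 23.1 mm each, so content = 210 − 46.2 = 163.8 mm.
163.8 − 3·12 = 127.8; ÷4 gives c = 31.95 mm.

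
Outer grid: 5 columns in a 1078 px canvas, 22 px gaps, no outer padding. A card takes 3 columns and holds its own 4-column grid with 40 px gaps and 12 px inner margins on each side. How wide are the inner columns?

123.5 px

5 columns + 4 gaps: 5c + 4·22 = 1078.
5c = 1078 − 88 = 990, so c = 198 px.
Span of 3: 3·198 + 2·22 = 594 + 44 = 638 px.
Inner content = 638 − 2·12 = 614 px.
4d + 3·40 = 614 → 4d = 494 → d = 123.5 px.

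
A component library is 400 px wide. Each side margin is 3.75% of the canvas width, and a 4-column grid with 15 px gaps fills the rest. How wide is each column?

Each margin = 3.75% of 400 = 15 px; content = 400 − 2·15 = 370 px.
4 columns + 3 gaps: 4c + 3·15 = 370.
4c = 370 − 45 = 325, so c = 81.25 px.

81.25 px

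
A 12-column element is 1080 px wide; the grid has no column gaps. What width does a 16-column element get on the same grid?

1440 px

With no column gaps, each column is 1080/12 = 90 px.
16-column span = 16·90 = 1440 px.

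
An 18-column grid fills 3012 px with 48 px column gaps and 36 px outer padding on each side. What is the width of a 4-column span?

Take off 72 px of margins, leaving 2940 px.
18c + 17·48 = 2940 → 18c = 2124 → c = 118 px.
4 columns plus 3 column gaps: 472 + 144 = 616 px.

616 px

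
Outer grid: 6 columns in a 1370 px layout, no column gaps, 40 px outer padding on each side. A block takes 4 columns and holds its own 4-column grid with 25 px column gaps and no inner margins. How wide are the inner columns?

Take off 80 px of margins, leaving 1290 px.
With no column gaps, each column is 1290/6 = 215 px.
With no column gaps, 4 columns span 4·215 = 860 px.
Subtracting 3 column gaps of 25 leaves 785 for 4 columns, so d = 196.25 px.

196.25 px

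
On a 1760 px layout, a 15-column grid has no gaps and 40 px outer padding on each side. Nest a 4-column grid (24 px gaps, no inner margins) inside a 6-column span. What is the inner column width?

150 px

Outer content = 1760 − 2·40 = 1680 px.
1680 / 15 = 112 px per column.
With no gaps, 6 columns span 6·112 = 672 px.
4 columns + 3 gaps: 4d + 3·24 = 672.
4d = 672 − 72 = 600, so d = 150 px.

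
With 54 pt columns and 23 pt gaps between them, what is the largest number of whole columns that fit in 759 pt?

10 columns

k columns need k·54 + (k−1)·23 = k·77 − 23.
k·77 − 23 ≤ 759 → k ≤ 782 / 77 ≈ 10.16, so k = 10.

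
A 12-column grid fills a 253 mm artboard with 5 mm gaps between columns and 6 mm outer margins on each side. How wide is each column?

15.5 mm

Take off 12 mm of margins, leaving 241 mm.
12 columns + 11 gaps: 12c + 11·5 = 241.
12c = 241 − 55 = 186, so c = 15.5 mm.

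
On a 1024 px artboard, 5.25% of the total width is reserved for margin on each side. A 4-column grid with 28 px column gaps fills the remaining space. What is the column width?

208.12 px

Each margin = 5.25% of 1024 = 53.76 px; content = 1024 − 2·53.76 = 916.48 px.
Subtracting 3 column gaps of 28 leaves 832.48 for 4 columns, so c = 208.12 px.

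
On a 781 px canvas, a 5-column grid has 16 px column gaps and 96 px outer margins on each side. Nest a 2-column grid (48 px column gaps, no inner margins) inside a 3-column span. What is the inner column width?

Outer content = 781 − 2·96 = 589 px.
5c + 4·16 = 589 → 5c = 525 → c = 105 px.
3-column span = 3·105 + 2·16 = 347 px.
2 columns + 1 column gap: 2d + 1·48 = 347.
2d = 347 − 48 = 299, so d = 149.5 px.

149.5 px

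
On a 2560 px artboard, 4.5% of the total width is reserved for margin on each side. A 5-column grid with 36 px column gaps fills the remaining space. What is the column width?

437.12 px

2560 × (1 − 2·4.5%) = 2560 × 91% = 2329.6 px for the columns.
Subtracting 4 column gaps of 36 leaves 2185.6 for 5 columns, so c = 437.12 px.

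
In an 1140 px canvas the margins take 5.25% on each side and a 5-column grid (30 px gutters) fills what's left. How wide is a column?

Margins: 5.25% × 1140 = 59.85 px each, so content = 1140 − 119.7 = 1020.3 px.
5 columns + 4 gutters: 5c + 4·30 = 1020.3.
5c = 1020.3 − 120 = 900.3, so c = 180.06 px.

180.06 px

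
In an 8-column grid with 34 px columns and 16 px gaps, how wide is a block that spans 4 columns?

184 px

Span of 4: 4·34 + 3·16 = 136 + 48 = 184 px.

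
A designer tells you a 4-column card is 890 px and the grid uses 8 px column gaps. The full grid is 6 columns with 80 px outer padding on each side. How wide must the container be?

Subtracting 3 column gaps of 8 leaves 866 for 4 columns, so c = 216.5 px.
Adding margins, columns and gutters: 160 + 1299 + 40 = 1499 px.

1499 px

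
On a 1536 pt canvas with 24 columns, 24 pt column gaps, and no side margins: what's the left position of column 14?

24c + 23·24 = 1536 → 24c = 984 → c = 41 pt.
Before column 14: 13 columns + 13 column gaps.
Offset = 13·(41 + 24) = 13·65 = 845 pt.

845 pt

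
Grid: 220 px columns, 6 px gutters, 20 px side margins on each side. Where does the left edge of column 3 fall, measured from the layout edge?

472 px

Column 3 starts at margin + 2·(column + gutter) = 20 + 2·226 = 472 px.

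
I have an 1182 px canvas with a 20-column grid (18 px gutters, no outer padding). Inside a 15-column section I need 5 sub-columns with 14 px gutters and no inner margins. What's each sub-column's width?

Subtracting 19 gutters of 18 leaves 840 for 20 columns, so c = 42 px.
15 columns plus 14 gutters: 630 + 252 = 882 px.
5d + 4·14 = 882 → 5d = 826 → d = 165.2 px.

165.2 px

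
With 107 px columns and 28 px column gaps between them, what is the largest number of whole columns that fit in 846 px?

Each extra column adds 107 + 28 = 135 px.
(846 + 28) / 135 = 6.47, so 6 columns fit.

6 columns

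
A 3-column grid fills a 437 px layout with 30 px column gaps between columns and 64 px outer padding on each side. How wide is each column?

83 px

Subtract both margins: 437 − 2·64 = 309 px.
309 − 2·30 = 249; ÷3 gives c = 83 px.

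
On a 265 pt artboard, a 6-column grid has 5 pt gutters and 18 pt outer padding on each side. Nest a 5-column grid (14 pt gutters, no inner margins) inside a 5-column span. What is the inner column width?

26.8 pt

Subtract both margins: 265 − 2·18 = 229 pt.
6 columns + 5 gutters: 6c + 5·5 = 229.
6c = 229 − 25 = 204, so c = 34 pt.
Span of 5: 5·34 + 4·5 = 170 + 20 = 190 pt.
190 − 4·14 = 134; ÷5 gives d = 26.8 pt.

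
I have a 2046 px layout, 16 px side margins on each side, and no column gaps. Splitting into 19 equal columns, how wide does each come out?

106 px

Content width = 2046 − 2·16 = 2014 px.
19c = 2014 → c = 106 px.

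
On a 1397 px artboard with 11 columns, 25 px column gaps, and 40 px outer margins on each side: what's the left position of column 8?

894 px

Take off 80 px of margins, leaving 1317 px.
Subtracting 10 column gaps of 25 leaves 1067 for 11 columns, so c = 97 px.
Each column+gutter stride is 122 px; 7 of them past the 40 px margin is 40 + 854 = 894 px.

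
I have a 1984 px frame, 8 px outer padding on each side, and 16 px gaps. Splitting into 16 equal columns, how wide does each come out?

Content width = 1984 − 2·8 = 1968 px.
Subtracting 15 gaps of 16 leaves 1728 for 16 columns, so c = 108 px.

108 px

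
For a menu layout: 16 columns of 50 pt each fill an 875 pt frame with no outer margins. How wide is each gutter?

5 pt

16 columns take 16·50 = 800 pt; remaining 75 splits into 15 gutters.
g = 75 / 15 = 5 pt.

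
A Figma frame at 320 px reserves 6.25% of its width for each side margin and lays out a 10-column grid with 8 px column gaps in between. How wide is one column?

20.8 px

320 × (1 − 2·6.25%) = 320 × 87.5% = 280 px for the columns.
10 columns + 9 column gaps: 10c + 9·8 = 280.
10c = 280 − 72 = 208, so c = 20.8 px.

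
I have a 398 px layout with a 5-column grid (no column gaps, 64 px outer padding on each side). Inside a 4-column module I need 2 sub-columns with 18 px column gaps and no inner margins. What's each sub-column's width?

99 px

Take off 128 px of margins, leaving 270 px.
270 / 5 = 54 px per column.
4-column span = 4·54 = 216 px.
Subtracting 1 column gap of 18 leaves 198 for 2 columns, so d = 99 px.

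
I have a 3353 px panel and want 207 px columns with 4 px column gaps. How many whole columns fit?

Each extra column adds 207 + 4 = 211 px.
(3353 + 4) / 211 = 15.91, so 15 columns fit.

15 columns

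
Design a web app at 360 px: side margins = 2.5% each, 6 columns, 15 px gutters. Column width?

44.5 px

Margins: 2.5% × 360 = 9 px each, so content = 360 − 18 = 342 px.
6c + 5·15 = 342 → 6c = 267 → c = 44.5 px.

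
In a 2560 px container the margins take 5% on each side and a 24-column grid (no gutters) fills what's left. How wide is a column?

Margins: 5% × 2560 = 128 px each, so content = 2560 − 256 = 2304 px.
24c = 2304 → c = 96 px.

96 px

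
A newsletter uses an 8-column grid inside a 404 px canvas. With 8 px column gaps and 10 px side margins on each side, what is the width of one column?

41 px

Take off 20 px of margins, leaving 384 px.
Subtracting 7 column gaps of 8 leaves 328 for 8 columns, so c = 41 px.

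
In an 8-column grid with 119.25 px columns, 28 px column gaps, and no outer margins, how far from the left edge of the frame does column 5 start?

589 px

Before column 5: 4 columns + 4 column gaps.
Offset = 4·(119.25 + 28) = 4·147.25 = 589 px.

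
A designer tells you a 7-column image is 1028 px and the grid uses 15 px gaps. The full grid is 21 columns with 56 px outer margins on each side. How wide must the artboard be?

1028 − 6·15 = 938; ÷7 gives c = 134 px.
Adding margins, columns and gutters: 112 + 2814 + 300 = 3226 px.

3226 px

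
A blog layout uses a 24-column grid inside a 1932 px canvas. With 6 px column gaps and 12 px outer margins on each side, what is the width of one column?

Take off 24 px of margins, leaving 1908 px.
Subtracting 23 column gaps of 6 leaves 1770 for 24 columns, so c = 73.75 px.

73.75 px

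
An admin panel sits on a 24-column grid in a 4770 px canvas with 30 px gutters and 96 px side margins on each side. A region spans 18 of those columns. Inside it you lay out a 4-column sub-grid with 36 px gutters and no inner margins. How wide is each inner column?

Outer content = 4770 − 2·96 = 4578 px.
24 columns + 23 gutters: 24c + 23·30 = 4578.
24c = 4578 − 690 = 3888, so c = 162 px.
18-column span = 18·162 + 17·30 = 3426 px.
Subtracting 3 gutters of 36 leaves 3318 for 4 columns, so d = 829.5 px.

829.5 px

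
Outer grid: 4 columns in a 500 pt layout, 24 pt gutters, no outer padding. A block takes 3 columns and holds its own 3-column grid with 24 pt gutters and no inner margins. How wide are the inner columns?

107 pt

4c + 3·24 = 500 → 4c = 428 → c = 107 pt.
3 columns plus 2 gutters: 321 + 48 = 369 pt.
3d + 2·24 = 369 → 3d = 321 → d = 107 pt.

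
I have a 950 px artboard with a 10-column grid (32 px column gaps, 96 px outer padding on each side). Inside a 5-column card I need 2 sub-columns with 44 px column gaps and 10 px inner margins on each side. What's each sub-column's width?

149.5 px

Subtract both margins: 950 − 2·96 = 758 px.
Subtracting 9 column gaps of 32 leaves 470 for 10 columns, so c = 47 px.
Span of 5: 5·47 + 4·32 = 235 + 128 = 363 px.
Inner content = 363 − 2·10 = 343 px.
2d + 1·44 = 343 → 2d = 299 → d = 149.5 px.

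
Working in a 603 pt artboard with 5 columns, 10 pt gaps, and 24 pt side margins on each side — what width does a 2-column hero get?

Inside the margins: 603 − 48 = 555 pt.
555 − 4·10 = 515; ÷5 gives c = 103 pt.
2 columns plus 1 gap: 206 + 10 = 216 pt.

216 pt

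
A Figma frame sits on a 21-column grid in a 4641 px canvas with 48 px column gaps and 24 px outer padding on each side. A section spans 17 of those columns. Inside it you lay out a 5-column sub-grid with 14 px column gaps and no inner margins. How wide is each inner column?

730.6 px

Subtract both margins: 4641 − 2·24 = 4593 px.
4593 − 20·48 = 3633; ÷21 gives c = 173 px.
Span of 17: 17·173 + 16·48 = 2941 + 768 = 3709 px.
3709 − 4·14 = 3653; ÷5 gives d = 730.6 px.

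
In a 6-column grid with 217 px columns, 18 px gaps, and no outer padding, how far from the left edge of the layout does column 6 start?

1175 px

No margin, so column 6 starts at 5·(column + gutter) = 5·235 = 1175 px.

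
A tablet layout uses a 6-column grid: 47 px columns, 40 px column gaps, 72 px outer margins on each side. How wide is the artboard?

626 px

Adding margins, columns and gutters: 144 + 282 + 200 = 626 px.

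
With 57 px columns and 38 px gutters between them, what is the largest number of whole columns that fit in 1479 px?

k columns need k·57 + (k−1)·38 = k·95 − 38.
k·95 − 38 ≤ 1479 → k ≤ 1517 / 95 ≈ 15.97, so k = 15.

15 columns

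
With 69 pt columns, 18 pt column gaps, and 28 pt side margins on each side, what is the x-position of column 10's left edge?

Column 10 starts at margin + 9·(column + gutter) = 28 + 9·87 = 811 pt.

811 pt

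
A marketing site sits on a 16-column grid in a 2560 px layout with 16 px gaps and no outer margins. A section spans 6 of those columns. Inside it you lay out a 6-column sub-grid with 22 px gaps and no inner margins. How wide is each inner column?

140 px

16c + 15·16 = 2560 → 16c = 2320 → c = 145 px.
6-column span = 6·145 + 5·16 = 950 px.
6 columns + 5 gaps: 6d + 5·22 = 950.
6d = 950 − 110 = 840, so d = 140 px.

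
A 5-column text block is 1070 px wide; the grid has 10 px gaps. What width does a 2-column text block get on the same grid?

422 px

5c + 4·10 = 1070 → 5c = 1030 → c = 206 px.
Span of 2: 2·206 + 1·10 = 412 + 10 = 422 px.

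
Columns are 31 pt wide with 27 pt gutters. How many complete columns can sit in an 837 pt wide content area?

14 columns

14 columns: 14·31 + 13·27 = 785 pt ≤ 837.
15 columns: 843 pt > 837. So 14.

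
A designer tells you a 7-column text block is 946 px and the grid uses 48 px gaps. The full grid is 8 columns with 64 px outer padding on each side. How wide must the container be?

1216 px

Subtracting 6 gaps of 48 leaves 658 for 7 columns, so c = 94 px.
Total width: 2·64 + 8·94 + 7·48 = 1216 px.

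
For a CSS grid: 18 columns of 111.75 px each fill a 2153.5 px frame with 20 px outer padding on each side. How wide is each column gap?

Content width = 2153.5 − 2·20 = 2113.5 px.
18 columns take 18·111.75 = 2011.5 px; remaining 102 splits into 17 column gaps.
g = 102 / 17 = 6 px.

6 px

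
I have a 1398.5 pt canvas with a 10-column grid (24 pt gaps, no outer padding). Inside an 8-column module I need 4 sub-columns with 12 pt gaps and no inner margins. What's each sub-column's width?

1398.5 − 9·24 = 1182.5; ÷10 gives c = 118.25 pt.
8-column span = 8·118.25 + 7·24 = 1114 pt.
4 columns + 3 gaps: 4d + 3·12 = 1114.
4d = 1114 − 36 = 1078, so d = 269.5 pt.

269.5 pt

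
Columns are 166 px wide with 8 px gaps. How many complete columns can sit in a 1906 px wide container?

11 columns

k columns need k·166 + (k−1)·8 = k·174 − 8.
k·174 − 8 ≤ 1906 → k ≤ 1914 / 174 ≈ 11.00, so k = 11.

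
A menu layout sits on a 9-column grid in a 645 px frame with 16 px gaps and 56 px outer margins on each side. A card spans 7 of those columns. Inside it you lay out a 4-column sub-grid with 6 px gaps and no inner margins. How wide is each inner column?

Inside the margins: 645 − 112 = 533 px.
Subtracting 8 gaps of 16 leaves 405 for 9 columns, so c = 45 px.
Span of 7: 7·45 + 6·16 = 315 + 96 = 411 px.
Subtracting 3 gaps of 6 leaves 393 for 4 columns, so d = 98.25 px.

98.25 px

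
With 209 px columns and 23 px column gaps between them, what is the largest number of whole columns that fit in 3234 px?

Each extra column adds 209 + 23 = 232 px.
(3234 + 23) / 232 = 14.04, so 14 columns fit.

14 columns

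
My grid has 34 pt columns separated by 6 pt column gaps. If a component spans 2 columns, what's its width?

74 pt

2 columns plus 1 column gap: 68 + 6 = 74 pt.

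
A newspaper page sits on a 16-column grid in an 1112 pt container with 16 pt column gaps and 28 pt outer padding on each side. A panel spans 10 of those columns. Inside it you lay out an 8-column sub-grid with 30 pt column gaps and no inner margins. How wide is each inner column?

55.5 pt

Inside the margins: 1112 − 56 = 1056 pt.
16 columns + 15 column gaps: 16c + 15·16 = 1056.
16c = 1056 − 240 = 816, so c = 51 pt.
10-column span = 10·51 + 9·16 = 654 pt.
8d + 7·30 = 654 → 8d = 444 → d = 55.5 pt.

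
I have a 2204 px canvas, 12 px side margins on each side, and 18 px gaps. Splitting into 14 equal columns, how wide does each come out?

Content width = 2204 − 2·12 = 2180 px.
14 columns + 13 gaps: 14c + 13·18 = 2180.
14c = 2180 − 234 = 1946, so c = 139 px.

139 px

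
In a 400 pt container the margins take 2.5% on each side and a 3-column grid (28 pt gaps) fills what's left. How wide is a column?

108 pt

400 × (1 − 2·2.5%) = 400 × 95% = 380 pt for the columns.
3 columns + 2 gaps: 3c + 2·28 = 380.
3c = 380 − 56 = 324, so c = 108 pt.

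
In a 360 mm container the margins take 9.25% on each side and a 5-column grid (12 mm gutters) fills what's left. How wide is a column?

360 × (1 − 2·9.25%) = 360 × 81.5% = 293.4 mm for the columns.
Subtracting 4 gutters of 12 leaves 245.4 for 5 columns, so c = 49.08 mm.

49.08 mm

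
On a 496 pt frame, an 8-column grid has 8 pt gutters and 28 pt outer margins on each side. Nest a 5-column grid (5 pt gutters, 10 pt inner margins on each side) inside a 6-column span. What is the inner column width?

Subtract both margins: 496 − 2·28 = 440 pt.
8 columns + 7 gutters: 8c + 7·8 = 440.
8c = 440 − 56 = 384, so c = 48 pt.
6 columns plus 5 gutters: 288 + 40 = 328 pt.
Inner content = 328 − 2·10 = 308 pt.
308 − 4·5 = 288; ÷5 gives d = 57.6 pt.

57.6 pt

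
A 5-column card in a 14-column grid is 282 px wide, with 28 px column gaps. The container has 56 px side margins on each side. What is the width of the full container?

952 px

282 − 4·28 = 170; ÷5 gives c = 34 px.
Total width: 2·56 + 14·34 + 13·28 = 952 px.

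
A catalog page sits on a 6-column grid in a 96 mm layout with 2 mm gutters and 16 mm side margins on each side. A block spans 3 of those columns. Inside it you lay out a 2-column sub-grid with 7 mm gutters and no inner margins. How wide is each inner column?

Inside the margins: 96 − 32 = 64 mm.
64 − 5·2 = 54; ÷6 gives c = 9 mm.
Span of 3: 3·9 + 2·2 = 27 + 4 = 31 mm.
Subtracting 1 gutter of 7 leaves 24 for 2 columns, so d = 12 mm.

12 mm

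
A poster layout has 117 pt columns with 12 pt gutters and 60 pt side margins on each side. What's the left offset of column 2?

189 pt

Column 2 starts at margin + 1·(column + gutter) = 60 + 1·129 = 189 pt.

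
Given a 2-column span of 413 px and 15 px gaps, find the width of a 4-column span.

841 px

413 − 1·15 = 398; ÷2 gives c = 199 px.
4-column span = 4·199 + 3·15 = 841 px.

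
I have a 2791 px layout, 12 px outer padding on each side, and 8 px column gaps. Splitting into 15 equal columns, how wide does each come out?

Subtract both margins: 2791 − 2·12 = 2767 px.
Subtracting 14 column gaps of 8 leaves 2655 for 15 columns, so c = 177 px.

177 px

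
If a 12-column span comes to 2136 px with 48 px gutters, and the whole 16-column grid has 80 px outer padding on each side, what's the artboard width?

3024 px

12 columns + 11 gutters: 12c + 11·48 = 2136.
12c = 2136 − 528 = 1608, so c = 134 px.
Total width: 2·80 + 16·134 + 15·48 = 3024 px.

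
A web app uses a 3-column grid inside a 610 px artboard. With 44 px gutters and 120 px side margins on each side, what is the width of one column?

Subtract both margins: 610 − 2·120 = 370 px.
Subtracting 2 gutters of 44 leaves 282 for 3 columns, so c = 94 px.

94 px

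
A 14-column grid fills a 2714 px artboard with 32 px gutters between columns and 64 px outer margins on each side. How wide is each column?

155 px

Subtract both margins: 2714 − 2·64 = 2586 px.
14c + 13·32 = 2586 → 14c = 2170 → c = 155 px.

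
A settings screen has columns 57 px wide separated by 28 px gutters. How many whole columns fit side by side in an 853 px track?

Each extra column adds 57 + 28 = 85 px.
(853 + 28) / 85 = 10.36, so 10 columns fit.

10 columns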